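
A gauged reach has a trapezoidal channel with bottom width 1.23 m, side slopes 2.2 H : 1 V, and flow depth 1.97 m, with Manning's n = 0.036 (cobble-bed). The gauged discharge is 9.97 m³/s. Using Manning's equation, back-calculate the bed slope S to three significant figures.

0.00104

A = (b + z·y)·y = (1.23 + 2.2×1.97)×1.97 = 10.96 m²
P = b + 2y√(1+z²) = 1.23 + 2×1.97×√(1+2.2²) = 10.75 m
R = A/P = 10.96/10.75 = 1.019 m
S = (Q·n / (1·A·R^(2/3)))² = (9.97×0.036 / (1×10.96×1.013))² = 0.001045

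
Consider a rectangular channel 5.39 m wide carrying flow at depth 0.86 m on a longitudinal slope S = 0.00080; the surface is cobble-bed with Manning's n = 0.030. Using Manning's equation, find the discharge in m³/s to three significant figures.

3.29 m³/s

A = b·y = 5.39 × 0.86 = 4.635 m²
P = b + 2y = 5.39 + 2×0.86 = 7.110 m
R = A/P = 4.635/7.110 = 0.6520 m
Q = (1/n)·A·R^(2/3)·S^(1/2) = (1/0.030) × 4.635 × 0.6520^(2/3) × 0.00080^(1/2) = 3.286 m³/s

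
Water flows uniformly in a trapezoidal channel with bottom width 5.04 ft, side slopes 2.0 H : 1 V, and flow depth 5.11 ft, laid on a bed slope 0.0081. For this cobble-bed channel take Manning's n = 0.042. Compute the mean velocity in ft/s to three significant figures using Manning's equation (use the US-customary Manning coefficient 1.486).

6.32 ft/s

A = (b + z·y)·y = (5.04 + 2.0×5.11)×5.11 = 77.98 ft²
P = b + 2y√(1+z²) = 5.04 + 2×5.11×√(1+2.0²) = 27.89 ft
R = A/P = 77.98/27.89 = 2.796 ft
Q = (1.486/n)·A·R^(2/3)·S^(1/2) = (1.486/0.042) × 77.98 × 2.796^(2/3) × 0.0081^(1/2) = 492.8 ft³/s
V = Q/A = 492.8/77.98 = 6.319 ft/s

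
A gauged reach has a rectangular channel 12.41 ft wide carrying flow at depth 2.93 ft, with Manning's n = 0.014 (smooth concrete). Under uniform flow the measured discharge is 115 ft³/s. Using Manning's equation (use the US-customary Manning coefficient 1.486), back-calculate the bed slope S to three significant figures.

0.000355

A = b·y = 12.41 × 2.93 = 36.36 ft²
P = b + 2y = 12.41 + 2×2.93 = 18.27 ft
R = A/P = 36.36/18.27 = 1.990 ft
S = (Q·n / (1.486·A·R^(2/3)))² = (115×0.014 / (1.486×36.36×1.582))² = 0.0003547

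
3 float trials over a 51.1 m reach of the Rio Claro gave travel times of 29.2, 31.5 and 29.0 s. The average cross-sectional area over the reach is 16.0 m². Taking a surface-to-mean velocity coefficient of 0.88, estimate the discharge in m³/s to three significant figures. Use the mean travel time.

24.1 m³/s

t̄ = (29.2 + 31.5 + 29.0) / 3 = 29.9 s
v_surface = L / t̄ = 51.1 / 29.9 = 1.709 m/s
v_mean = 0.88 × 1.709 = 1.504 m/s
Q = A × v_mean = 16.0 × 1.504 = 24.06 m³/s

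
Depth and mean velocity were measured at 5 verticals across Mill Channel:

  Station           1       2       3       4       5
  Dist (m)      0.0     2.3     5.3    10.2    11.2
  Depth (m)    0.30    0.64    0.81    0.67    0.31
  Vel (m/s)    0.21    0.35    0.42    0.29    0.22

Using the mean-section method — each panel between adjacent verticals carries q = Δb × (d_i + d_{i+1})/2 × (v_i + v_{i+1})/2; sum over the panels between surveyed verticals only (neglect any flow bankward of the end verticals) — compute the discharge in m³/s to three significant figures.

Panel 1-2: Δb = 2.3 m, d̄ = (0.30+0.64)/2 = 0.47, v̄ = (0.21+0.35)/2 = 0.28 → q = 2.3×0.47×0.28 = 0.3027 m³/s
Panel 2-3: Δb = 3 m, d̄ = (0.64+0.81)/2 = 0.725, v̄ = (0.35+0.42)/2 = 0.385 → q = 3×0.725×0.385 = 0.8374 m³/s
Panel 3-4: Δb = 4.9 m, d̄ = (0.81+0.67)/2 = 0.74, v̄ = (0.42+0.29)/2 = 0.355 → q = 4.9×0.74×0.355 = 1.287 m³/s
Panel 4-5: Δb = 1 m, d̄ = (0.67+0.31)/2 = 0.49, v̄ = (0.29+0.22)/2 = 0.255 → q = 1×0.49×0.255 = 0.1250 m³/s
Q = Σ q = 2.552 m³/s

2.55 m³/s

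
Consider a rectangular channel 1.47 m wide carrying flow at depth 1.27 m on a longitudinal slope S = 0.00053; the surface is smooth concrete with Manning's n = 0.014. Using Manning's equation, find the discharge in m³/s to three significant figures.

1.84 m³/s

A = b·y = 1.47 × 1.27 = 1.867 m²
P = b + 2y = 1.47 + 2×1.27 = 4.010 m
R = A/P = 1.867/4.010 = 0.4656 m
Q = (1/n)·A·R^(2/3)·S^(1/2) = (1/0.014) × 1.867 × 0.4656^(2/3) × 0.00053^(1/2) = 1.844 m³/s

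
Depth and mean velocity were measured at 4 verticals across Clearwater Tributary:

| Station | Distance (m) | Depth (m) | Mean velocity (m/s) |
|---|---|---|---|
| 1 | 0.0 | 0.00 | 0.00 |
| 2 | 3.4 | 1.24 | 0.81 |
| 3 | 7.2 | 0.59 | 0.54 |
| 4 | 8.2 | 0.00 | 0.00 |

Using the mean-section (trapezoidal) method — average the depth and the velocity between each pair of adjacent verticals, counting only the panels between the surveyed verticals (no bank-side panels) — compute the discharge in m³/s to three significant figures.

Panel 1-2: Δb = 3.4 m, d̄ = (0.00+1.24)/2 = 0.62, v̄ = (0.00+0.81)/2 = 0.405 → q = 3.4×0.62×0.405 = 0.8537 m³/s
Panel 2-3: Δb = 3.8 m, d̄ = (1.24+0.59)/2 = 0.915, v̄ = (0.81+0.54)/2 = 0.675 → q = 3.8×0.915×0.675 = 2.347 m³/s
Panel 3-4: Δb = 1 m, d̄ = (0.59+0.00)/2 = 0.295, v̄ = (0.54+0.00)/2 = 0.27 → q = 1×0.295×0.27 = 0.07965 m³/s
Q = Σ q = 3.280 m³/s

3.28 m³/s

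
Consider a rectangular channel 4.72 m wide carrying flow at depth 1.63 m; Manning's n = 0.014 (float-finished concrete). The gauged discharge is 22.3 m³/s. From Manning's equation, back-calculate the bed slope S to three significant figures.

0.00173

A = b·y = 4.72 × 1.63 = 7.694 m²
P = b + 2y = 4.72 + 2×1.63 = 7.980 m
R = A/P = 7.694/7.980 = 0.9641 m
S = (Q·n / (1·A·R^(2/3)))² = (22.3×0.014 / (1×7.694×0.9759))² = 0.001729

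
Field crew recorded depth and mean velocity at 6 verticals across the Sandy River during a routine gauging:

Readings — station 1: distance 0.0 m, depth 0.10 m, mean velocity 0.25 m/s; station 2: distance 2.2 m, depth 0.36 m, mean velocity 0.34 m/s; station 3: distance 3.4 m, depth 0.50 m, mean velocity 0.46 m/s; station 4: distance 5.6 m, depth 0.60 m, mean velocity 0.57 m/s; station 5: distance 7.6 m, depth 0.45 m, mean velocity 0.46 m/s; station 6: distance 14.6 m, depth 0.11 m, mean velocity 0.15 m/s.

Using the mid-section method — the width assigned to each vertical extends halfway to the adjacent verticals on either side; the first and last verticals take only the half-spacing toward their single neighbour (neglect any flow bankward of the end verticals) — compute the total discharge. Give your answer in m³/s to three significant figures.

2.33 m³/s

w_1 = (2.2 − 0.0)/2 = 1.1 m; q_1 = 0.25 × 0.10 × 1.1 = 0.02750 m³/s
w_2 = (3.4 − 0.0)/2 = 1.7 m; q_2 = 0.34 × 0.36 × 1.7 = 0.2081 m³/s
w_3 = (5.6 − 2.2)/2 = 1.7 m; q_3 = 0.46 × 0.50 × 1.7 = 0.3910 m³/s
w_4 = (7.6 − 3.4)/2 = 2.1 m; q_4 = 0.57 × 0.60 × 2.1 = 0.7182 m³/s
w_5 = (14.6 − 5.6)/2 = 4.5 m; q_5 = 0.46 × 0.45 × 4.5 = 0.9315 m³/s
w_6 = (14.6 − 7.6)/2 = 3.5 m; q_6 = 0.15 × 0.11 × 3.5 = 0.05775 m³/s
Q = Σ qᵢ = 2.334 m³/s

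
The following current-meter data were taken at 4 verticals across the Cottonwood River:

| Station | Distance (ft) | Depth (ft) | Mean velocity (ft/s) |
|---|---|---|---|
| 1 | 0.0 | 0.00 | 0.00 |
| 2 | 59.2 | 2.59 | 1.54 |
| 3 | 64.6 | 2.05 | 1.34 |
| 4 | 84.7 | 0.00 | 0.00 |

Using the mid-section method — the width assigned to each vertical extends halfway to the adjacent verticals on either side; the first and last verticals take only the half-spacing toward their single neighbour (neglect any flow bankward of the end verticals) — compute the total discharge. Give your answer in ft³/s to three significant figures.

w_2 = (64.6 − 0.0)/2 = 32.3 ft; q_2 = 1.54 × 2.59 × 32.3 = 128.8 ft³/s
w_3 = (84.7 − 59.2)/2 = 12.75 ft; q_3 = 1.34 × 2.05 × 12.75 = 35.02 ft³/s
Stations 1, 4 contribute zero (depth or velocity is 0).
Q = Σ qᵢ = 163.9 ft³/s

164 ft³/s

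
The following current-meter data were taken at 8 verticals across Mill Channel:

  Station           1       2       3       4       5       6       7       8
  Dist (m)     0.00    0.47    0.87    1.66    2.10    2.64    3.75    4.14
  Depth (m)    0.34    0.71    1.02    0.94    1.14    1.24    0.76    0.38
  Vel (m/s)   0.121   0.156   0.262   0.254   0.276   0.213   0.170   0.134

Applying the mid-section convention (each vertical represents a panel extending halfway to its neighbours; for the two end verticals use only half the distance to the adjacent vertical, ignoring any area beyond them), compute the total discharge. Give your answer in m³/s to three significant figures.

w_1 = (0.47 − 0.00)/2 = 0.235 m; q_1 = 0.121 × 0.34 × 0.235 = 0.009668 m³/s
w_2 = (0.87 − 0.00)/2 = 0.435 m; q_2 = 0.156 × 0.71 × 0.435 = 0.04818 m³/s
w_3 = (1.66 − 0.47)/2 = 0.595 m; q_3 = 0.262 × 1.02 × 0.595 = 0.1590 m³/s
w_4 = (2.10 − 0.87)/2 = 0.615 m; q_4 = 0.254 × 0.94 × 0.615 = 0.1468 m³/s
w_5 = (2.64 − 1.66)/2 = 0.49 m; q_5 = 0.276 × 1.14 × 0.49 = 0.1542 m³/s
w_6 = (3.75 − 2.10)/2 = 0.825 m; q_6 = 0.213 × 1.24 × 0.825 = 0.2179 m³/s
w_7 = (4.14 − 2.64)/2 = 0.75 m; q_7 = 0.170 × 0.76 × 0.75 = 0.09690 m³/s
w_8 = (4.14 − 3.75)/2 = 0.195 m; q_8 = 0.134 × 0.38 × 0.195 = 0.009929 m³/s
Q = Σ qᵢ = 0.8426 m³/s

0.843 m³/s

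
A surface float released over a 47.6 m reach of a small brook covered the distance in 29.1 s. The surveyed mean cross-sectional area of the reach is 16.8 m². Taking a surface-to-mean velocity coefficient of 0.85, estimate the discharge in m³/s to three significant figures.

v_surface = L / t̄ = 47.6 / 29.1 = 1.636 m/s
v_mean = 0.85 × 1.636 = 1.390 m/s
Q = A × v_mean = 16.8 × 1.390 = 23.36 m³/s

23.4 m³/s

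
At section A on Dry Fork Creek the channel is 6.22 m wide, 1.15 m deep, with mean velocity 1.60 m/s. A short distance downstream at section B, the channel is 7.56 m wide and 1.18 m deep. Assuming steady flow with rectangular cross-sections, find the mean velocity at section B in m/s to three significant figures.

Q = A₁V₁ = (6.22×1.15) × 1.60 = 11.44 m³/s
A₂ = 7.56 × 1.18 = 8.921 m²
V₂ = Q/A₂ = 11.44/8.921 = 1.283 m/s

1.28 m/s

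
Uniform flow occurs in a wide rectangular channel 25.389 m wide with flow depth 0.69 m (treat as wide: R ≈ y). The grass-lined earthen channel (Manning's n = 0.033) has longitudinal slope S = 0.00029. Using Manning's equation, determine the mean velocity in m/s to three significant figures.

0.403 m/s

A = b·y = 25.389 × 0.69 = 17.52 m²
Wide channel: R ≈ y = 0.69 m
Q = (1/n)·A·R^(2/3)·S^(1/2) = (1/0.033) × 17.52 × 0.6900^(2/3) × 0.00029^(1/2) = 7.059 m³/s
V = Q/A = 7.059/17.52 = 0.4029 m/s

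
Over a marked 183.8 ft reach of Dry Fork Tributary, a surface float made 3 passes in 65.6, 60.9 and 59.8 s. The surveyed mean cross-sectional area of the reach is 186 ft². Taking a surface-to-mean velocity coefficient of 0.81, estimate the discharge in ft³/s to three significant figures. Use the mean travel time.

t̄ = (65.6 + 60.9 + 59.8) / 3 = 62.1 s
v_surface = L / t̄ = 183.8 / 62.1 = 2.960 ft/s
v_mean = 0.81 × 2.960 = 2.397 ft/s
Q = A × v_mean = 186 × 2.397 = 445.9 ft³/s

446 ft³/s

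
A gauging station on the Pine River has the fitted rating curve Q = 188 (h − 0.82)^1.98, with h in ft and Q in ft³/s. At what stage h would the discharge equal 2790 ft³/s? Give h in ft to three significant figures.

4.73 ft

h − h₀ = (Q/C)^(1/b) = (2790/188)^(1/1.98) = 3.905 ft
h = 0.82 + 3.905 = 4.725 ft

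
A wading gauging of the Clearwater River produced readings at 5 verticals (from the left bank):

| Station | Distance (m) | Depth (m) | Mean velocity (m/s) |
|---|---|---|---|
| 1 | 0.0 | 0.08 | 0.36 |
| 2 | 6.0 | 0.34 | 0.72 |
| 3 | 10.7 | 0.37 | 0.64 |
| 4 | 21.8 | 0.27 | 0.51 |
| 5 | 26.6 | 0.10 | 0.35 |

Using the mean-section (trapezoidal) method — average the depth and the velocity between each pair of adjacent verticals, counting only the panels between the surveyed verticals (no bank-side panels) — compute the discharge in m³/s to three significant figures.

Panel 1-2: Δb = 6 m, d̄ = (0.08+0.34)/2 = 0.21, v̄ = (0.36+0.72)/2 = 0.54 → q = 6×0.21×0.54 = 0.6804 m³/s
Panel 2-3: Δb = 4.7 m, d̄ = (0.34+0.37)/2 = 0.355, v̄ = (0.72+0.64)/2 = 0.68 → q = 4.7×0.355×0.68 = 1.135 m³/s
Panel 3-4: Δb = 11.1 m, d̄ = (0.37+0.27)/2 = 0.32, v̄ = (0.64+0.51)/2 = 0.575 → q = 11.1×0.32×0.575 = 2.042 m³/s
Panel 4-5: Δb = 4.8 m, d̄ = (0.27+0.10)/2 = 0.185, v̄ = (0.51+0.35)/2 = 0.43 → q = 4.8×0.185×0.43 = 0.3818 m³/s
Q = Σ q = 4.239 m³/s

4.24 m³/s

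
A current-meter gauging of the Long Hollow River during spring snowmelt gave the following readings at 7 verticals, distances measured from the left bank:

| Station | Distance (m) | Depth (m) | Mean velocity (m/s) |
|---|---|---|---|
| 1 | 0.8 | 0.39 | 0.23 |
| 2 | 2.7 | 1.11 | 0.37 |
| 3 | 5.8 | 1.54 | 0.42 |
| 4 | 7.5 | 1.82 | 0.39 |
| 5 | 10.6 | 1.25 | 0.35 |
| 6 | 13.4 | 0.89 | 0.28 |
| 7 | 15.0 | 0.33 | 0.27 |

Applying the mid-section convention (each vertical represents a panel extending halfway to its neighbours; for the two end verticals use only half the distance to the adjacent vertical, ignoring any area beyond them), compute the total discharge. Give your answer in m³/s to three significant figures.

w_1 = (2.7 − 0.8)/2 = 0.95 m; q_1 = 0.23 × 0.39 × 0.95 = 0.08522 m³/s
w_2 = (5.8 − 0.8)/2 = 2.5 m; q_2 = 0.37 × 1.11 × 2.5 = 1.027 m³/s
w_3 = (7.5 − 2.7)/2 = 2.4 m; q_3 = 0.42 × 1.54 × 2.4 = 1.552 m³/s
w_4 = (10.6 − 5.8)/2 = 2.4 m; q_4 = 0.39 × 1.82 × 2.4 = 1.704 m³/s
w_5 = (13.4 − 7.5)/2 = 2.95 m; q_5 = 0.35 × 1.25 × 2.95 = 1.291 m³/s
w_6 = (15.0 − 10.6)/2 = 2.2 m; q_6 = 0.28 × 0.89 × 2.2 = 0.5482 m³/s
w_7 = (15.0 − 13.4)/2 = 0.8 m; q_7 = 0.27 × 0.33 × 0.8 = 0.07128 m³/s
Q = Σ qᵢ = 6.278 m³/s

6.28 m³/s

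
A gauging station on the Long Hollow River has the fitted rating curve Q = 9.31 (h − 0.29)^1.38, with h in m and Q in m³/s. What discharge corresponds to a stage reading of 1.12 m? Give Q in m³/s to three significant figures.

7.20 m³/s

Q = 9.31 × (1.12 − 0.29)^1.38 = 9.31 × 0.83^1.38 = 7.199 m³/s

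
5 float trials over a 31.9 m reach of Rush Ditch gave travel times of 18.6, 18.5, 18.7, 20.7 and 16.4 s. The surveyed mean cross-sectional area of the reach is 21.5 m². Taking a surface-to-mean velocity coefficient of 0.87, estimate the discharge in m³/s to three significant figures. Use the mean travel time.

32.1 m³/s

t̄ = (18.6 + 18.5 + 18.7 + 20.7 + 16.4) / 5 = 18.58 s
v_surface = L / t̄ = 31.9 / 18.58 = 1.717 m/s
v_mean = 0.87 × 1.717 = 1.494 m/s
Q = A × v_mean = 21.5 × 1.494 = 32.11 m³/s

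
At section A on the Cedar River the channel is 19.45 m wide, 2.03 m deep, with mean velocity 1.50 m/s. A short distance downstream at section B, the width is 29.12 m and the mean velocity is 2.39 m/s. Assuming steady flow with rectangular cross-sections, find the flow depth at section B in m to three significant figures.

0.851 m

Q = A₁V₁ = (19.45×2.03) × 1.50 = 59.23 m³/s
d₂ = Q/(b₂ V₂) = 59.23/(29.12×2.39) = 0.8510 m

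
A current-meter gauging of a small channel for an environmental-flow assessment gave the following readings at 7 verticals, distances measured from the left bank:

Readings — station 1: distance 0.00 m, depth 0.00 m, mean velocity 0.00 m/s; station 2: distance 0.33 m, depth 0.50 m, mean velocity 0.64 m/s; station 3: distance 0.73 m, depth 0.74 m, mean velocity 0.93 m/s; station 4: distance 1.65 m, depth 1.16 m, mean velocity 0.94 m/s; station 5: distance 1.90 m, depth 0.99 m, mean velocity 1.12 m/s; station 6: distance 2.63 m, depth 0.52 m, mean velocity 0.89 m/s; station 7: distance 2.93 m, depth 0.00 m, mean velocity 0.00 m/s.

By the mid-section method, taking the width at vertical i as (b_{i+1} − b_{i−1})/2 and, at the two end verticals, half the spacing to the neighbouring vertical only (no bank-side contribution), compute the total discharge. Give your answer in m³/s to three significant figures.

w_2 = (0.73 − 0.00)/2 = 0.365 m; q_2 = 0.64 × 0.50 × 0.365 = 0.1168 m³/s
w_3 = (1.65 − 0.33)/2 = 0.66 m; q_3 = 0.93 × 0.74 × 0.66 = 0.4542 m³/s
w_4 = (1.90 − 0.73)/2 = 0.585 m; q_4 = 0.94 × 1.16 × 0.585 = 0.6379 m³/s
w_5 = (2.63 − 1.65)/2 = 0.49 m; q_5 = 1.12 × 0.99 × 0.49 = 0.5433 m³/s
w_6 = (2.93 − 1.90)/2 = 0.515 m; q_6 = 0.89 × 0.52 × 0.515 = 0.2383 m³/s
Stations 1, 7 contribute zero (depth or velocity is 0).
Q = Σ qᵢ = 1.991 m³/s

1.99 m³/s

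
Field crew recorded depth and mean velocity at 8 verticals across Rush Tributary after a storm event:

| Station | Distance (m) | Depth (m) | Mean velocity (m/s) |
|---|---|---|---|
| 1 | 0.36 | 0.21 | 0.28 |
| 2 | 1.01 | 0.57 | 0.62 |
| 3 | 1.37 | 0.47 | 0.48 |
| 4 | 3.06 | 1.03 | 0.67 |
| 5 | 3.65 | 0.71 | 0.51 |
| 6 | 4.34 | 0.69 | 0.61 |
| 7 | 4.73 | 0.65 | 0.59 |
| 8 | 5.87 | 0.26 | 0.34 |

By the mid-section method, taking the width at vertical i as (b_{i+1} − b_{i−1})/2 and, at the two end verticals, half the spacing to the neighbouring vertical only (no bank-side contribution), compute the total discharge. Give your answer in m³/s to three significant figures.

w_1 = (1.01 − 0.36)/2 = 0.325 m; q_1 = 0.28 × 0.21 × 0.325 = 0.01911 m³/s
w_2 = (1.37 − 0.36)/2 = 0.505 m; q_2 = 0.62 × 0.57 × 0.505 = 0.1785 m³/s
w_3 = (3.06 − 1.01)/2 = 1.025 m; q_3 = 0.48 × 0.47 × 1.025 = 0.2312 m³/s
w_4 = (3.65 − 1.37)/2 = 1.14 m; q_4 = 0.67 × 1.03 × 1.14 = 0.7867 m³/s
w_5 = (4.34 − 3.06)/2 = 0.64 m; q_5 = 0.51 × 0.71 × 0.64 = 0.2317 m³/s
w_6 = (4.73 − 3.65)/2 = 0.54 m; q_6 = 0.61 × 0.69 × 0.54 = 0.2273 m³/s
w_7 = (5.87 − 4.34)/2 = 0.765 m; q_7 = 0.59 × 0.65 × 0.765 = 0.2934 m³/s
w_8 = (5.87 − 4.73)/2 = 0.57 m; q_8 = 0.34 × 0.26 × 0.57 = 0.05039 m³/s
Q = Σ qᵢ = 2.018 m³/s

2.02 m³/s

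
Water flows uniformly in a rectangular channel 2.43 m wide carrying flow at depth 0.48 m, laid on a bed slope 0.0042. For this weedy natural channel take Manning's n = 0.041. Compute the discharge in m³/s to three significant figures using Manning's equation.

0.905 m³/s

A = b·y = 2.43 × 0.48 = 1.166 m²
P = b + 2y = 2.43 + 2×0.48 = 3.390 m
R = A/P = 1.166/3.390 = 0.3441 m
Q = (1/n)·A·R^(2/3)·S^(1/2) = (1/0.041) × 1.166 × 0.3441^(2/3) × 0.0042^(1/2) = 0.9053 m³/s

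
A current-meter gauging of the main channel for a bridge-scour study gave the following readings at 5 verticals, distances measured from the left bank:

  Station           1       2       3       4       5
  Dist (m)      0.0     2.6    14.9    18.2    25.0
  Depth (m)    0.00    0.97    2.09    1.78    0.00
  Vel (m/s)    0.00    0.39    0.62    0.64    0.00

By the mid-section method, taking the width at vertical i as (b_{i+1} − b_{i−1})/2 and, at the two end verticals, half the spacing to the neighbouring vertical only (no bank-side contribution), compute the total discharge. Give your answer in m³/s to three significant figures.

w_2 = (14.9 − 0.0)/2 = 7.45 m; q_2 = 0.39 × 0.97 × 7.45 = 2.818 m³/s
w_3 = (18.2 − 2.6)/2 = 7.8 m; q_3 = 0.62 × 2.09 × 7.8 = 10.11 m³/s
w_4 = (25.0 − 14.9)/2 = 5.05 m; q_4 = 0.64 × 1.78 × 5.05 = 5.753 m³/s
Stations 1, 5 contribute zero (depth or velocity is 0).
Q = Σ qᵢ = 18.68 m³/s

18.7 m³/s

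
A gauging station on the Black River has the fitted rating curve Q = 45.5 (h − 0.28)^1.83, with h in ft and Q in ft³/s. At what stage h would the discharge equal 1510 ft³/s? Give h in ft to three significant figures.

7.06 ft

h − h₀ = (Q/C)^(1/b) = (1510/45.5)^(1/1.83) = 6.778 ft
h = 0.28 + 6.778 = 7.058 ft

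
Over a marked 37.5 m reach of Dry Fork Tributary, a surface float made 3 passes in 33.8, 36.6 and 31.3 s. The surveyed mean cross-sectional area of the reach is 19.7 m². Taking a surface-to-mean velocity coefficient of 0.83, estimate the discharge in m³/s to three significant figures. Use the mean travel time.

18.1 m³/s

t̄ = (33.8 + 36.6 + 31.3) / 3 = 33.9 s
v_surface = L / t̄ = 37.5 / 33.9 = 1.106 m/s
v_mean = 0.83 × 1.106 = 0.9181 m/s
Q = A × v_mean = 19.7 × 0.9181 = 18.09 m³/s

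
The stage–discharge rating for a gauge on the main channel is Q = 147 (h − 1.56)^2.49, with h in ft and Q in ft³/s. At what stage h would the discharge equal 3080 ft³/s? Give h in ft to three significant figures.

h − h₀ = (Q/C)^(1/b) = (3080/147)^(1/2.49) = 3.393 ft
h = 1.56 + 3.393 = 4.953 ft

4.95 ft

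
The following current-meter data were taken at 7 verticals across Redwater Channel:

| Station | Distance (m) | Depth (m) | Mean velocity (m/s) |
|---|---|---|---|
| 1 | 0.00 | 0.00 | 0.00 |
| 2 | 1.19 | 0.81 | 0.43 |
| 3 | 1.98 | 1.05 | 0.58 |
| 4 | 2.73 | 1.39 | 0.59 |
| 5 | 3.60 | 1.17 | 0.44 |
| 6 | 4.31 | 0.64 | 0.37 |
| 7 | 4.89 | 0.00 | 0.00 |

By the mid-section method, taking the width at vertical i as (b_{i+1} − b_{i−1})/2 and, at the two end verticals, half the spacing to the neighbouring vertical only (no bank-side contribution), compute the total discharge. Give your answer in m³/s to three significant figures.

2.04 m³/s

w_2 = (1.98 − 0.00)/2 = 0.99 m; q_2 = 0.43 × 0.81 × 0.99 = 0.3448 m³/s
w_3 = (2.73 − 1.19)/2 = 0.77 m; q_3 = 0.58 × 1.05 × 0.77 = 0.4689 m³/s
w_4 = (3.60 − 1.98)/2 = 0.81 m; q_4 = 0.59 × 1.39 × 0.81 = 0.6643 m³/s
w_5 = (4.31 − 2.73)/2 = 0.79 m; q_5 = 0.44 × 1.17 × 0.79 = 0.4067 m³/s
w_6 = (4.89 − 3.60)/2 = 0.645 m; q_6 = 0.37 × 0.64 × 0.645 = 0.1527 m³/s
Stations 1, 7 contribute zero (depth or velocity is 0).
Q = Σ qᵢ = 2.037 m³/s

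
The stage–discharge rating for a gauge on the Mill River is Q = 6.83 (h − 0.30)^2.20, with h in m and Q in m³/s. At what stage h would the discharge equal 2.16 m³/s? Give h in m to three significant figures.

h − h₀ = (Q/C)^(1/b) = (2.16/6.83)^(1/2.20) = 0.5926 m
h = 0.30 + 0.5926 = 0.8926 m

0.893 m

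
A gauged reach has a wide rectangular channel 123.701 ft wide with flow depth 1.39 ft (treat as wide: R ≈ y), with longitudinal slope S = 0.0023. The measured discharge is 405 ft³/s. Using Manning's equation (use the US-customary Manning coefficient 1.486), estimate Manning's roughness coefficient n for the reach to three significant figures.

0.0377

A = b·y = 123.701 × 1.39 = 171.9 ft²
Wide channel: R ≈ y = 1.39 ft
n = (1.486/Q)·A·R^(2/3)·S^(1/2) = (1.486/405) × 171.9 × 1.245 × 0.04796 = 0.03768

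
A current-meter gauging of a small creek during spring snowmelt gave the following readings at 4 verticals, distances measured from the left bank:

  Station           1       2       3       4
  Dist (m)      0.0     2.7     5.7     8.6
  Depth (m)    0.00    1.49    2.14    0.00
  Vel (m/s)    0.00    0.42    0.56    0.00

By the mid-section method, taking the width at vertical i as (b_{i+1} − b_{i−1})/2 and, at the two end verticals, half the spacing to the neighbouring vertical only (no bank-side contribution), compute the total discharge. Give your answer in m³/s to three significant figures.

5.32 m³/s

w_2 = (5.7 − 0.0)/2 = 2.85 m; q_2 = 0.42 × 1.49 × 2.85 = 1.784 m³/s
w_3 = (8.6 − 2.7)/2 = 2.95 m; q_3 = 0.56 × 2.14 × 2.95 = 3.535 m³/s
Stations 1, 4 contribute zero (depth or velocity is 0).
Q = Σ qᵢ = 5.319 m³/s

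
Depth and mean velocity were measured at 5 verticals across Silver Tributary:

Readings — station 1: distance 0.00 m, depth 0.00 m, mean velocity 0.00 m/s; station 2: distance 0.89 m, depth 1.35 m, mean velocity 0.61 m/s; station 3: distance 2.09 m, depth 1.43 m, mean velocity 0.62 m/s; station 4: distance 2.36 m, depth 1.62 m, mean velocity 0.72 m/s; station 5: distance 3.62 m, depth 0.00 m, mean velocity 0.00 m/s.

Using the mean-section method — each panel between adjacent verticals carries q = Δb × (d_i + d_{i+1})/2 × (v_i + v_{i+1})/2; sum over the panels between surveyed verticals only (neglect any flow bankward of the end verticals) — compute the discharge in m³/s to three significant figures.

1.85 m³/s

Panel 1-2: Δb = 0.89 m, d̄ = (0.00+1.35)/2 = 0.675, v̄ = (0.00+0.61)/2 = 0.305 → q = 0.89×0.675×0.305 = 0.1832 m³/s
Panel 2-3: Δb = 1.2 m, d̄ = (1.35+1.43)/2 = 1.39, v̄ = (0.61+0.62)/2 = 0.615 → q = 1.2×1.39×0.615 = 1.026 m³/s
Panel 3-4: Δb = 0.27 m, d̄ = (1.43+1.62)/2 = 1.525, v̄ = (0.62+0.72)/2 = 0.67 → q = 0.27×1.525×0.67 = 0.2759 m³/s
Panel 4-5: Δb = 1.26 m, d̄ = (1.62+0.00)/2 = 0.81, v̄ = (0.72+0.00)/2 = 0.36 → q = 1.26×0.81×0.36 = 0.3674 m³/s
Q = Σ q = 1.852 m³/s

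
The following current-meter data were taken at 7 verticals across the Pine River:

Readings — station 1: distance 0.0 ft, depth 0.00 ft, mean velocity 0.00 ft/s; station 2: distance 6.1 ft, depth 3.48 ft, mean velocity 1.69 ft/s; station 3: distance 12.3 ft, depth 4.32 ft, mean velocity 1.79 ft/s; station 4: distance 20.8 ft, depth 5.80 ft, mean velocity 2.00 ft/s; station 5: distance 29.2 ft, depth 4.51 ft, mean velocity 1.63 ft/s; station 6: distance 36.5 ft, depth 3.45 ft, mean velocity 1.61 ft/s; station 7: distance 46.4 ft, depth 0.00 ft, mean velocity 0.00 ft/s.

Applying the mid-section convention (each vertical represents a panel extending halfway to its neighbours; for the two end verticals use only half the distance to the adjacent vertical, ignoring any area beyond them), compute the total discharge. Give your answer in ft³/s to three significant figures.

297 ft³/s

w_2 = (12.3 − 0.0)/2 = 6.15 ft; q_2 = 1.69 × 3.48 × 6.15 = 36.17 ft³/s
w_3 = (20.8 − 6.1)/2 = 7.35 ft; q_3 = 1.79 × 4.32 × 7.35 = 56.84 ft³/s
w_4 = (29.2 − 12.3)/2 = 8.45 ft; q_4 = 2.00 × 5.80 × 8.45 = 98.02 ft³/s
w_5 = (36.5 − 20.8)/2 = 7.85 ft; q_5 = 1.63 × 4.51 × 7.85 = 57.71 ft³/s
w_6 = (46.4 − 29.2)/2 = 8.6 ft; q_6 = 1.61 × 3.45 × 8.6 = 47.77 ft³/s
Stations 1, 7 contribute zero (depth or velocity is 0).
Q = Σ qᵢ = 296.5 ft³/s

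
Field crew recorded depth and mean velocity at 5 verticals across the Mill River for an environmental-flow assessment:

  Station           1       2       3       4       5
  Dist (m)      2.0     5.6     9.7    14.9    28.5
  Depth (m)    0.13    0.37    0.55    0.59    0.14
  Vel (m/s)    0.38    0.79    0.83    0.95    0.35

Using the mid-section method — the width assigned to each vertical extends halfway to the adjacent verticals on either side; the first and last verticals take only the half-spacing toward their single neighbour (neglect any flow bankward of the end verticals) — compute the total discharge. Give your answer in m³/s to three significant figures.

8.94 m³/s

w_1 = (5.6 − 2.0)/2 = 1.8 m; q_1 = 0.38 × 0.13 × 1.8 = 0.08892 m³/s
w_2 = (9.7 − 2.0)/2 = 3.85 m; q_2 = 0.79 × 0.37 × 3.85 = 1.125 m³/s
w_3 = (14.9 − 5.6)/2 = 4.65 m; q_3 = 0.83 × 0.55 × 4.65 = 2.123 m³/s
w_4 = (28.5 − 9.7)/2 = 9.4 m; q_4 = 0.95 × 0.59 × 9.4 = 5.269 m³/s
w_5 = (28.5 − 14.9)/2 = 6.8 m; q_5 = 0.35 × 0.14 × 6.8 = 0.3332 m³/s
Q = Σ qᵢ = 8.939 m³/s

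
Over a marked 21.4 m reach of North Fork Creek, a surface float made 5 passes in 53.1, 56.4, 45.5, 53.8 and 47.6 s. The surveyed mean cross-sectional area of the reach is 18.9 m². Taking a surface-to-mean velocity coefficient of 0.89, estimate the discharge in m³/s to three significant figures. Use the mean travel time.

t̄ = (53.1 + 56.4 + 45.5 + 53.8 + 47.6) / 5 = 51.28 s
v_surface = L / t̄ = 21.4 / 51.28 = 0.4173 m/s
v_mean = 0.89 × 0.4173 = 0.3714 m/s
Q = A × v_mean = 18.9 × 0.3714 = 7.020 m³/s

7.02 m³/s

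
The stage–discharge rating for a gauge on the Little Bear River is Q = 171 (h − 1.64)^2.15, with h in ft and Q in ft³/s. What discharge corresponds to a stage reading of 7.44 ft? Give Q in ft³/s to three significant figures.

7490 ft³/s

Q = 171 × (7.44 − 1.64)^2.15 = 171 × 5.8^2.15 = 7488 ft³/s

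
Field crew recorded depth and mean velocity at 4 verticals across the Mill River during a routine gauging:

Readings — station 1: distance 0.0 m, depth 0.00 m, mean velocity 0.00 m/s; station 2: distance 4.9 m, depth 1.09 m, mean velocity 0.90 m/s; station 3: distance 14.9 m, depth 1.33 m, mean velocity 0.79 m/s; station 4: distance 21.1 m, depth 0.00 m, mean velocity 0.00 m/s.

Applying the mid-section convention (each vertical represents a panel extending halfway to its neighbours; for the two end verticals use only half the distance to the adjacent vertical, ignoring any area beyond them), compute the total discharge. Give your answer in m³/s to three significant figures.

15.8 m³/s

w_2 = (14.9 − 0.0)/2 = 7.45 m; q_2 = 0.90 × 1.09 × 7.45 = 7.308 m³/s
w_3 = (21.1 − 4.9)/2 = 8.1 m; q_3 = 0.79 × 1.33 × 8.1 = 8.511 m³/s
Stations 1, 4 contribute zero (depth or velocity is 0).
Q = Σ qᵢ = 15.82 m³/s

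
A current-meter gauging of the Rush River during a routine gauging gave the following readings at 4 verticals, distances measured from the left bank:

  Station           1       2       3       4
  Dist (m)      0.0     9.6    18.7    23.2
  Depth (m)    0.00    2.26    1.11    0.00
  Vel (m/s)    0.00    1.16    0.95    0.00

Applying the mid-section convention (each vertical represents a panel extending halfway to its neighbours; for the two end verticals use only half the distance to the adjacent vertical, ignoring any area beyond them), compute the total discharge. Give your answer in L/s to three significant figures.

31700 L/s

w_2 = (18.7 − 0.0)/2 = 9.35 m; q_2 = 1.16 × 2.26 × 9.35 = 24.51 m³/s
w_3 = (23.2 − 9.6)/2 = 6.8 m; q_3 = 0.95 × 1.11 × 6.8 = 7.171 m³/s
Stations 1, 4 contribute zero (depth or velocity is 0).
Q = Σ qᵢ = 31.68 m³/s
= 31.68 × 1000 = 31680 L/s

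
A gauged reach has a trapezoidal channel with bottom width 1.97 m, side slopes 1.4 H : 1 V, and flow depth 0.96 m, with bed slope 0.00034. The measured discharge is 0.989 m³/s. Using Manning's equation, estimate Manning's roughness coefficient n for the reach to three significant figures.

0.0424

A = (b + z·y)·y = (1.97 + 1.4×0.96)×0.96 = 3.181 m²
P = b + 2y√(1+z²) = 1.97 + 2×0.96×√(1+1.4²) = 5.273 m
R = A/P = 3.181/5.273 = 0.6033 m
n = (1/Q)·A·R^(2/3)·S^(1/2) = (1/0.989) × 3.181 × 0.7140 × 0.01844 = 0.04235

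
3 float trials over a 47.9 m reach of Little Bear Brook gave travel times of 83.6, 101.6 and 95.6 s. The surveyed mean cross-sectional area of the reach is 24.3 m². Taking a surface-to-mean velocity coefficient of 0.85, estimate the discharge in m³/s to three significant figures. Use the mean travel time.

t̄ = (83.6 + 101.6 + 95.6) / 3 = 93.6 s
v_surface = L / t̄ = 47.9 / 93.6 = 0.5118 m/s
v_mean = 0.85 × 0.5118 = 0.4350 m/s
Q = A × v_mean = 24.3 × 0.4350 = 10.57 m³/s

10.6 m³/s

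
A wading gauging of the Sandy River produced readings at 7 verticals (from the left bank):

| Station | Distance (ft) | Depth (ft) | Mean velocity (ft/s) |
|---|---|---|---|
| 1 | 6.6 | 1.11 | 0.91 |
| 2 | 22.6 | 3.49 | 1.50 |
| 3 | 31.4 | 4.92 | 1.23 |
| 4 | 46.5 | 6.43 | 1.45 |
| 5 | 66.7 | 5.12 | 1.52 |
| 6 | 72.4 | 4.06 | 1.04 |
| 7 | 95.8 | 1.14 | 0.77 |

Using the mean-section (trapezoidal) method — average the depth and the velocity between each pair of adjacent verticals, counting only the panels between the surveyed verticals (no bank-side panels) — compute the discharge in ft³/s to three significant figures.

Panel 1-2: Δb = 16 ft, d̄ = (1.11+3.49)/2 = 2.3, v̄ = (0.91+1.50)/2 = 1.205 → q = 16×2.3×1.205 = 44.34 ft³/s
Panel 2-3: Δb = 8.8 ft, d̄ = (3.49+4.92)/2 = 4.205, v̄ = (1.50+1.23)/2 = 1.365 → q = 8.8×4.205×1.365 = 50.51 ft³/s
Panel 3-4: Δb = 15.1 ft, d̄ = (4.92+6.43)/2 = 5.675, v̄ = (1.23+1.45)/2 = 1.34 → q = 15.1×5.675×1.34 = 114.8 ft³/s
Panel 4-5: Δb = 20.2 ft, d̄ = (6.43+5.12)/2 = 5.775, v̄ = (1.45+1.52)/2 = 1.485 → q = 20.2×5.775×1.485 = 173.2 ft³/s
Panel 5-6: Δb = 5.7 ft, d̄ = (5.12+4.06)/2 = 4.59, v̄ = (1.52+1.04)/2 = 1.28 → q = 5.7×4.59×1.28 = 33.49 ft³/s
Panel 6-7: Δb = 23.4 ft, d̄ = (4.06+1.14)/2 = 2.6, v̄ = (1.04+0.77)/2 = 0.905 → q = 23.4×2.6×0.905 = 55.06 ft³/s
Q = Σ q = 471.5 ft³/s

471 ft³/s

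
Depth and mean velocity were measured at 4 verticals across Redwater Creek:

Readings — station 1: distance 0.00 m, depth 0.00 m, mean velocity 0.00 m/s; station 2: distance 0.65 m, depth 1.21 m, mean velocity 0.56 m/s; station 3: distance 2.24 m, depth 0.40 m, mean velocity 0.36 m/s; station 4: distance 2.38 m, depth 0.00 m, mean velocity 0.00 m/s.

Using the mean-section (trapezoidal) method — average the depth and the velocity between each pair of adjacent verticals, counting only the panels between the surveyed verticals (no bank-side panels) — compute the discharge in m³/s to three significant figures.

Panel 1-2: Δb = 0.65 m, d̄ = (0.00+1.21)/2 = 0.605, v̄ = (0.00+0.56)/2 = 0.28 → q = 0.65×0.605×0.28 = 0.1101 m³/s
Panel 2-3: Δb = 1.59 m, d̄ = (1.21+0.40)/2 = 0.805, v̄ = (0.56+0.36)/2 = 0.46 → q = 1.59×0.805×0.46 = 0.5888 m³/s
Panel 3-4: Δb = 0.14 m, d̄ = (0.40+0.00)/2 = 0.2, v̄ = (0.36+0.00)/2 = 0.18 → q = 0.14×0.2×0.18 = 0.005040 m³/s
Q = Σ q = 0.7039 m³/s

0.704 m³/s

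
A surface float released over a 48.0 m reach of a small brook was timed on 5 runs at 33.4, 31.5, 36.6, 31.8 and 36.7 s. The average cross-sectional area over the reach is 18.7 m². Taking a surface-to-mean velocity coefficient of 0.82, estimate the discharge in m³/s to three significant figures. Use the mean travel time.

t̄ = (33.4 + 31.5 + 36.6 + 31.8 + 36.7) / 5 = 34 s
v_surface = L / t̄ = 48.0 / 34 = 1.412 m/s
v_mean = 0.82 × 1.412 = 1.158 m/s
Q = A × v_mean = 18.7 × 1.158 = 21.65 m³/s

21.6 m³/s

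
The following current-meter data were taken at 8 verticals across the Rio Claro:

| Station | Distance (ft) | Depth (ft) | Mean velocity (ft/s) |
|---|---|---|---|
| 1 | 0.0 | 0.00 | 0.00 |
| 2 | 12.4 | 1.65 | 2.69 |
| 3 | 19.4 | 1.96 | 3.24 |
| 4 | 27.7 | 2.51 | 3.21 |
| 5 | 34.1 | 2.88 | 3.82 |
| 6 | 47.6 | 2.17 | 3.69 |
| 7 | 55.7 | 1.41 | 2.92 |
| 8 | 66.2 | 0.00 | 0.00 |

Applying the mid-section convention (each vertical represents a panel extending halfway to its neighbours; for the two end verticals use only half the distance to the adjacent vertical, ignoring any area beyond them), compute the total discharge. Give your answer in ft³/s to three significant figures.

w_2 = (19.4 − 0.0)/2 = 9.7 ft; q_2 = 2.69 × 1.65 × 9.7 = 43.05 ft³/s
w_3 = (27.7 − 12.4)/2 = 7.65 ft; q_3 = 3.24 × 1.96 × 7.65 = 48.58 ft³/s
w_4 = (34.1 − 19.4)/2 = 7.35 ft; q_4 = 3.21 × 2.51 × 7.35 = 59.22 ft³/s
w_5 = (47.6 − 27.7)/2 = 9.95 ft; q_5 = 3.82 × 2.88 × 9.95 = 109.5 ft³/s
w_6 = (55.7 − 34.1)/2 = 10.8 ft; q_6 = 3.69 × 2.17 × 10.8 = 86.48 ft³/s
w_7 = (66.2 − 47.6)/2 = 9.3 ft; q_7 = 2.92 × 1.41 × 9.3 = 38.29 ft³/s
Stations 1, 8 contribute zero (depth or velocity is 0).
Q = Σ qᵢ = 385.1 ft³/s

385 ft³/s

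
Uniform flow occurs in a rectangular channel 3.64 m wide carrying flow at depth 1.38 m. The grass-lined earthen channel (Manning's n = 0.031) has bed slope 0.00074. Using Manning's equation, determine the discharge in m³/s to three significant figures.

3.75 m³/s

A = b·y = 3.64 × 1.38 = 5.023 m²
P = b + 2y = 3.64 + 2×1.38 = 6.400 m
R = A/P = 5.023/6.400 = 0.7849 m
Q = (1/n)·A·R^(2/3)·S^(1/2) = (1/0.031) × 5.023 × 0.7849^(2/3) × 0.00074^(1/2) = 3.751 m³/s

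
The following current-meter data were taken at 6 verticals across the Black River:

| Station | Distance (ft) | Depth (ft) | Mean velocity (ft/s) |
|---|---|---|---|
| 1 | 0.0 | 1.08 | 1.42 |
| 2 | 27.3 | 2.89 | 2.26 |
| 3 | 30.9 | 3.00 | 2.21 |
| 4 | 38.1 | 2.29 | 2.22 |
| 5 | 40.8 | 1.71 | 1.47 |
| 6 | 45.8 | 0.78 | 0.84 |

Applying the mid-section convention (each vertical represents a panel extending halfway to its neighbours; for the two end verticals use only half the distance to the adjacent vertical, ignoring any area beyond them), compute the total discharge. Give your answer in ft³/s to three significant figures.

w_1 = (27.3 − 0.0)/2 = 13.65 ft; q_1 = 1.42 × 1.08 × 13.65 = 20.93 ft³/s
w_2 = (30.9 − 0.0)/2 = 15.45 ft; q_2 = 2.26 × 2.89 × 15.45 = 100.9 ft³/s
w_3 = (38.1 − 27.3)/2 = 5.4 ft; q_3 = 2.21 × 3.00 × 5.4 = 35.80 ft³/s
w_4 = (40.8 − 30.9)/2 = 4.95 ft; q_4 = 2.22 × 2.29 × 4.95 = 25.16 ft³/s
w_5 = (45.8 − 38.1)/2 = 3.85 ft; q_5 = 1.47 × 1.71 × 3.85 = 9.678 ft³/s
w_6 = (45.8 − 40.8)/2 = 2.5 ft; q_6 = 0.84 × 0.78 × 2.5 = 1.638 ft³/s
Q = Σ qᵢ = 194.1 ft³/s

194 ft³/s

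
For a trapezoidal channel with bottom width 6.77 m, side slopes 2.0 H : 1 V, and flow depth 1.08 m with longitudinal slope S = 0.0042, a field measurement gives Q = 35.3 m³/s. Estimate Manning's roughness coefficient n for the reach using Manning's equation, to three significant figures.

A = (b + z·y)·y = (6.77 + 2.0×1.08)×1.08 = 9.644 m²
P = b + 2y√(1+z²) = 6.77 + 2×1.08×√(1+2.0²) = 11.60 m
R = A/P = 9.644/11.60 = 0.8314 m
n = (1/Q)·A·R^(2/3)·S^(1/2) = (1/35.3) × 9.644 × 0.8842 × 0.06481 = 0.01566

0.0157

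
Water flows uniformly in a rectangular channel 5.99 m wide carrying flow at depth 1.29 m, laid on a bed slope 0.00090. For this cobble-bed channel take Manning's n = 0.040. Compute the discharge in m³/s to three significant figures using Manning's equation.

5.41 m³/s

A = b·y = 5.99 × 1.29 = 7.727 m²
P = b + 2y = 5.99 + 2×1.29 = 8.570 m
R = A/P = 7.727/8.570 = 0.9016 m
Q = (1/n)·A·R^(2/3)·S^(1/2) = (1/0.040) × 7.727 × 0.9016^(2/3) × 0.00090^(1/2) = 5.409 m³/s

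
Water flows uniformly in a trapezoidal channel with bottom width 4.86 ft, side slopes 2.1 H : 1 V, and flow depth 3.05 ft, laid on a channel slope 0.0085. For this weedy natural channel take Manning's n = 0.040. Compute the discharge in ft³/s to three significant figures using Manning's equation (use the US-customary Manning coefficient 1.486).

A = (b + z·y)·y = (4.86 + 2.1×3.05)×3.05 = 34.36 ft²
P = b + 2y√(1+z²) = 4.86 + 2×3.05×√(1+2.1²) = 19.05 ft
R = A/P = 34.36/19.05 = 1.804 ft
Q = (1.486/n)·A·R^(2/3)·S^(1/2) = (1.486/0.040) × 34.36 × 1.804^(2/3) × 0.0085^(1/2) = 174.4 ft³/s

174 ft³/s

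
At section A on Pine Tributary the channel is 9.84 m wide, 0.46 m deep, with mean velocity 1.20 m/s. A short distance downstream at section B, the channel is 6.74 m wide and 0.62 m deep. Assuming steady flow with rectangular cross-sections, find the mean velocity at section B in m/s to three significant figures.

Q = A₁V₁ = (9.84×0.46) × 1.20 = 5.432 m³/s
A₂ = 6.74 × 0.62 = 4.179 m²
V₂ = Q/A₂ = 5.432/4.179 = 1.300 m/s

1.30 m/s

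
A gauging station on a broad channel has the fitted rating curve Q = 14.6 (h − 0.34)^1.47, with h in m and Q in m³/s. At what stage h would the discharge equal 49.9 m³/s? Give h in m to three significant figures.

h − h₀ = (Q/C)^(1/b) = (49.9/14.6)^(1/1.47) = 2.307 m
h = 0.34 + 2.307 = 2.647 m

2.65 m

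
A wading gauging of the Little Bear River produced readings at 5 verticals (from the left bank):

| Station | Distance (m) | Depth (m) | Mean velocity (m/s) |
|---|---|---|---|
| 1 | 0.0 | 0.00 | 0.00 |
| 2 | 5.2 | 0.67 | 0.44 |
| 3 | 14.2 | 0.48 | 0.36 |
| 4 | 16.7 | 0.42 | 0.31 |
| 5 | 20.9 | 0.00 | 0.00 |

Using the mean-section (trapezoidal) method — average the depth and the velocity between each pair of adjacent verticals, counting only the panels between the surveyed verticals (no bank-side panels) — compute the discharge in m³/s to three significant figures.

Panel 1-2: Δb = 5.2 m, d̄ = (0.00+0.67)/2 = 0.335, v̄ = (0.00+0.44)/2 = 0.22 → q = 5.2×0.335×0.22 = 0.3832 m³/s
Panel 2-3: Δb = 9 m, d̄ = (0.67+0.48)/2 = 0.575, v̄ = (0.44+0.36)/2 = 0.4 → q = 9×0.575×0.4 = 2.070 m³/s
Panel 3-4: Δb = 2.5 m, d̄ = (0.48+0.42)/2 = 0.45, v̄ = (0.36+0.31)/2 = 0.335 → q = 2.5×0.45×0.335 = 0.3769 m³/s
Panel 4-5: Δb = 4.2 m, d̄ = (0.42+0.00)/2 = 0.21, v̄ = (0.31+0.00)/2 = 0.155 → q = 4.2×0.21×0.155 = 0.1367 m³/s
Q = Σ q = 2.967 m³/s

2.97 m³/s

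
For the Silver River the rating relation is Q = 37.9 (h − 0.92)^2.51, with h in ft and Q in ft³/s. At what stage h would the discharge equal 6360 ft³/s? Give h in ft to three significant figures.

h − h₀ = (Q/C)^(1/b) = (6360/37.9)^(1/2.51) = 7.698 ft
h = 0.92 + 7.698 = 8.618 ft

8.62 ft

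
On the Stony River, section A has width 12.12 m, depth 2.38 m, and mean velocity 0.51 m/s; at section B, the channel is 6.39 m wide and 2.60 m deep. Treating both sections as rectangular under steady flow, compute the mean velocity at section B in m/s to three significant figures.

Q = A₁V₁ = (12.12×2.38) × 0.51 = 14.71 m³/s
A₂ = 6.39 × 2.60 = 16.61 m²
V₂ = Q/A₂ = 14.71/16.61 = 0.8855 m/s

0.885 m/s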